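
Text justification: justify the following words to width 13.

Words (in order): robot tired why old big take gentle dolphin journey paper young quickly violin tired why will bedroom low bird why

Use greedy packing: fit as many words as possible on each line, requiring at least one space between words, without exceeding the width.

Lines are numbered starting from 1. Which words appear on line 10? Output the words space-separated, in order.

Line 1: ['robot', 'tired'] (min_width=11, slack=2)
Line 2: ['why', 'old', 'big'] (min_width=11, slack=2)
Line 3: ['take', 'gentle'] (min_width=11, slack=2)
Line 4: ['dolphin'] (min_width=7, slack=6)
Line 5: ['journey', 'paper'] (min_width=13, slack=0)
Line 6: ['young', 'quickly'] (min_width=13, slack=0)
Line 7: ['violin', 'tired'] (min_width=12, slack=1)
Line 8: ['why', 'will'] (min_width=8, slack=5)
Line 9: ['bedroom', 'low'] (min_width=11, slack=2)
Line 10: ['bird', 'why'] (min_width=8, slack=5)

Answer: bird why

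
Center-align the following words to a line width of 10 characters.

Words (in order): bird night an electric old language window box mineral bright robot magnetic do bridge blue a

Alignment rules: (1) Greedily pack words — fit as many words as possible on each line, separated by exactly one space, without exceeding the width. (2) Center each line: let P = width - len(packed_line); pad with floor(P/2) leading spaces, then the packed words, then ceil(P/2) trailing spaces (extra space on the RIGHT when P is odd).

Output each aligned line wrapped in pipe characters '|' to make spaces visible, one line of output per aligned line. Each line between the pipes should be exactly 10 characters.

Line 1: ['bird', 'night'] (min_width=10, slack=0)
Line 2: ['an'] (min_width=2, slack=8)
Line 3: ['electric'] (min_width=8, slack=2)
Line 4: ['old'] (min_width=3, slack=7)
Line 5: ['language'] (min_width=8, slack=2)
Line 6: ['window', 'box'] (min_width=10, slack=0)
Line 7: ['mineral'] (min_width=7, slack=3)
Line 8: ['bright'] (min_width=6, slack=4)
Line 9: ['robot'] (min_width=5, slack=5)
Line 10: ['magnetic'] (min_width=8, slack=2)
Line 11: ['do', 'bridge'] (min_width=9, slack=1)
Line 12: ['blue', 'a'] (min_width=6, slack=4)

Answer: |bird night|
|    an    |
| electric |
|   old    |
| language |
|window box|
| mineral  |
|  bright  |
|  robot   |
| magnetic |
|do bridge |
|  blue a  |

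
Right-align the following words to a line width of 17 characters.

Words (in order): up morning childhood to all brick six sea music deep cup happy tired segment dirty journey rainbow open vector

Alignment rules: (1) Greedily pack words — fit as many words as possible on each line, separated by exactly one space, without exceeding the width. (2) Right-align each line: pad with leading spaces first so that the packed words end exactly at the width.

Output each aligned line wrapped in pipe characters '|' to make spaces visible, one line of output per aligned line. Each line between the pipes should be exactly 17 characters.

Answer: |       up morning|
| childhood to all|
|    brick six sea|
|   music deep cup|
|      happy tired|
|    segment dirty|
|  journey rainbow|
|      open vector|

Derivation:
Line 1: ['up', 'morning'] (min_width=10, slack=7)
Line 2: ['childhood', 'to', 'all'] (min_width=16, slack=1)
Line 3: ['brick', 'six', 'sea'] (min_width=13, slack=4)
Line 4: ['music', 'deep', 'cup'] (min_width=14, slack=3)
Line 5: ['happy', 'tired'] (min_width=11, slack=6)
Line 6: ['segment', 'dirty'] (min_width=13, slack=4)
Line 7: ['journey', 'rainbow'] (min_width=15, slack=2)
Line 8: ['open', 'vector'] (min_width=11, slack=6)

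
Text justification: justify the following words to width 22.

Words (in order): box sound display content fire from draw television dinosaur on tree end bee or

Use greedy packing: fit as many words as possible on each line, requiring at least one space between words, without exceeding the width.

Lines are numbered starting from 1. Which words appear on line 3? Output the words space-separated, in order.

Answer: television dinosaur on

Derivation:
Line 1: ['box', 'sound', 'display'] (min_width=17, slack=5)
Line 2: ['content', 'fire', 'from', 'draw'] (min_width=22, slack=0)
Line 3: ['television', 'dinosaur', 'on'] (min_width=22, slack=0)
Line 4: ['tree', 'end', 'bee', 'or'] (min_width=15, slack=7)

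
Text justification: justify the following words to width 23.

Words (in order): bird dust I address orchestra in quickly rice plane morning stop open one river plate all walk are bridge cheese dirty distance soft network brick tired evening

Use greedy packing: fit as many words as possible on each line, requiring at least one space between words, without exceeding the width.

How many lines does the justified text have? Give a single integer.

Answer: 8

Derivation:
Line 1: ['bird', 'dust', 'I', 'address'] (min_width=19, slack=4)
Line 2: ['orchestra', 'in', 'quickly'] (min_width=20, slack=3)
Line 3: ['rice', 'plane', 'morning', 'stop'] (min_width=23, slack=0)
Line 4: ['open', 'one', 'river', 'plate'] (min_width=20, slack=3)
Line 5: ['all', 'walk', 'are', 'bridge'] (min_width=19, slack=4)
Line 6: ['cheese', 'dirty', 'distance'] (min_width=21, slack=2)
Line 7: ['soft', 'network', 'brick'] (min_width=18, slack=5)
Line 8: ['tired', 'evening'] (min_width=13, slack=10)
Total lines: 8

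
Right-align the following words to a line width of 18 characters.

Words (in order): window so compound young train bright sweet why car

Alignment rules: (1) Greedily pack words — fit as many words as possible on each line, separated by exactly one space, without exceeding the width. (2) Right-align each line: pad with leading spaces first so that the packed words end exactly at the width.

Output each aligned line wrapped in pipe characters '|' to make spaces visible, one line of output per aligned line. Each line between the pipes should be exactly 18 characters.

Line 1: ['window', 'so', 'compound'] (min_width=18, slack=0)
Line 2: ['young', 'train', 'bright'] (min_width=18, slack=0)
Line 3: ['sweet', 'why', 'car'] (min_width=13, slack=5)

Answer: |window so compound|
|young train bright|
|     sweet why car|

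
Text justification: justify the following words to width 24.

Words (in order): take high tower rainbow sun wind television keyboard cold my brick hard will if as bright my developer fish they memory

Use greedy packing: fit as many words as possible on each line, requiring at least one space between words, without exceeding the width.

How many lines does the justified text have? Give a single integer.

Line 1: ['take', 'high', 'tower', 'rainbow'] (min_width=23, slack=1)
Line 2: ['sun', 'wind', 'television'] (min_width=19, slack=5)
Line 3: ['keyboard', 'cold', 'my', 'brick'] (min_width=22, slack=2)
Line 4: ['hard', 'will', 'if', 'as', 'bright'] (min_width=22, slack=2)
Line 5: ['my', 'developer', 'fish', 'they'] (min_width=22, slack=2)
Line 6: ['memory'] (min_width=6, slack=18)
Total lines: 6

Answer: 6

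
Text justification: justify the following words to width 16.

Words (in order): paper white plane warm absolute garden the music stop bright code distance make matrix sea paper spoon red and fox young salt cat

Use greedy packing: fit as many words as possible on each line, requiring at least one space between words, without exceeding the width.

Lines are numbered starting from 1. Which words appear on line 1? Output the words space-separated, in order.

Answer: paper white

Derivation:
Line 1: ['paper', 'white'] (min_width=11, slack=5)
Line 2: ['plane', 'warm'] (min_width=10, slack=6)
Line 3: ['absolute', 'garden'] (min_width=15, slack=1)
Line 4: ['the', 'music', 'stop'] (min_width=14, slack=2)
Line 5: ['bright', 'code'] (min_width=11, slack=5)
Line 6: ['distance', 'make'] (min_width=13, slack=3)
Line 7: ['matrix', 'sea', 'paper'] (min_width=16, slack=0)
Line 8: ['spoon', 'red', 'and'] (min_width=13, slack=3)
Line 9: ['fox', 'young', 'salt'] (min_width=14, slack=2)
Line 10: ['cat'] (min_width=3, slack=13)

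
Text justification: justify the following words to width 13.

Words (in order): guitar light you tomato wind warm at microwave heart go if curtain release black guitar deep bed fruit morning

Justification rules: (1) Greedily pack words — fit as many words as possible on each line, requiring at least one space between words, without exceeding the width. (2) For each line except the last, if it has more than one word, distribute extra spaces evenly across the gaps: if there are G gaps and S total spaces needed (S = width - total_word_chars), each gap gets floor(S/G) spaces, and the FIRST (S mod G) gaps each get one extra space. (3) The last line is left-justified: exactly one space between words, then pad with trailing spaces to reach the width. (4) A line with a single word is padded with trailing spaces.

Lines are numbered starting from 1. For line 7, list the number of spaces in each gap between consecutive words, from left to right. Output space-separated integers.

Line 1: ['guitar', 'light'] (min_width=12, slack=1)
Line 2: ['you', 'tomato'] (min_width=10, slack=3)
Line 3: ['wind', 'warm', 'at'] (min_width=12, slack=1)
Line 4: ['microwave'] (min_width=9, slack=4)
Line 5: ['heart', 'go', 'if'] (min_width=11, slack=2)
Line 6: ['curtain'] (min_width=7, slack=6)
Line 7: ['release', 'black'] (min_width=13, slack=0)
Line 8: ['guitar', 'deep'] (min_width=11, slack=2)
Line 9: ['bed', 'fruit'] (min_width=9, slack=4)
Line 10: ['morning'] (min_width=7, slack=6)

Answer: 1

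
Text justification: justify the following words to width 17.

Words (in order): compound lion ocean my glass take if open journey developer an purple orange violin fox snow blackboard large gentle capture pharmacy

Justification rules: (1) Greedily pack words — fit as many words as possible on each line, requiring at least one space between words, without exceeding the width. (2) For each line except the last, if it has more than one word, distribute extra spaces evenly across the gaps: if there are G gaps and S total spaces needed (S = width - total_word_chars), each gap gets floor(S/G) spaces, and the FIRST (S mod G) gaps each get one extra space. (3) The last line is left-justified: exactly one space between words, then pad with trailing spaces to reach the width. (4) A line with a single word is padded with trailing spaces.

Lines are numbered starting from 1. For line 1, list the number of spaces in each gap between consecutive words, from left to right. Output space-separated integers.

Line 1: ['compound', 'lion'] (min_width=13, slack=4)
Line 2: ['ocean', 'my', 'glass'] (min_width=14, slack=3)
Line 3: ['take', 'if', 'open'] (min_width=12, slack=5)
Line 4: ['journey', 'developer'] (min_width=17, slack=0)
Line 5: ['an', 'purple', 'orange'] (min_width=16, slack=1)
Line 6: ['violin', 'fox', 'snow'] (min_width=15, slack=2)
Line 7: ['blackboard', 'large'] (min_width=16, slack=1)
Line 8: ['gentle', 'capture'] (min_width=14, slack=3)
Line 9: ['pharmacy'] (min_width=8, slack=9)

Answer: 5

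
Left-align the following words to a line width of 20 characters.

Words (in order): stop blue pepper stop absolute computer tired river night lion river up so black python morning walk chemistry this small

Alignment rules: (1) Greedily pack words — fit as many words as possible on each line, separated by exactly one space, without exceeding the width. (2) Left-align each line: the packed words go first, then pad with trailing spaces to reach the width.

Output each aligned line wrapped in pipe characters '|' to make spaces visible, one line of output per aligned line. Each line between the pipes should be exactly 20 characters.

Line 1: ['stop', 'blue', 'pepper'] (min_width=16, slack=4)
Line 2: ['stop', 'absolute'] (min_width=13, slack=7)
Line 3: ['computer', 'tired', 'river'] (min_width=20, slack=0)
Line 4: ['night', 'lion', 'river', 'up'] (min_width=19, slack=1)
Line 5: ['so', 'black', 'python'] (min_width=15, slack=5)
Line 6: ['morning', 'walk'] (min_width=12, slack=8)
Line 7: ['chemistry', 'this', 'small'] (min_width=20, slack=0)

Answer: |stop blue pepper    |
|stop absolute       |
|computer tired river|
|night lion river up |
|so black python     |
|morning walk        |
|chemistry this small|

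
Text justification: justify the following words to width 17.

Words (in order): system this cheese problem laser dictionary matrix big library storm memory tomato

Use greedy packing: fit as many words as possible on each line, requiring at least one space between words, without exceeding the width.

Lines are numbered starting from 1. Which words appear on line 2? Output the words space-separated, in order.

Line 1: ['system', 'this'] (min_width=11, slack=6)
Line 2: ['cheese', 'problem'] (min_width=14, slack=3)
Line 3: ['laser', 'dictionary'] (min_width=16, slack=1)
Line 4: ['matrix', 'big'] (min_width=10, slack=7)
Line 5: ['library', 'storm'] (min_width=13, slack=4)
Line 6: ['memory', 'tomato'] (min_width=13, slack=4)

Answer: cheese problem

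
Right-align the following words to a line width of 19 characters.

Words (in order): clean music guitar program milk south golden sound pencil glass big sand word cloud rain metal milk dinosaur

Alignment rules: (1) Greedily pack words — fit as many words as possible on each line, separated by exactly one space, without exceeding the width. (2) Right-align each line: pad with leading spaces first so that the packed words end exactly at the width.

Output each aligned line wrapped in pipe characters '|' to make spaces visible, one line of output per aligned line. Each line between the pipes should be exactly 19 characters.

Answer: | clean music guitar|
| program milk south|
|golden sound pencil|
|glass big sand word|
|   cloud rain metal|
|      milk dinosaur|

Derivation:
Line 1: ['clean', 'music', 'guitar'] (min_width=18, slack=1)
Line 2: ['program', 'milk', 'south'] (min_width=18, slack=1)
Line 3: ['golden', 'sound', 'pencil'] (min_width=19, slack=0)
Line 4: ['glass', 'big', 'sand', 'word'] (min_width=19, slack=0)
Line 5: ['cloud', 'rain', 'metal'] (min_width=16, slack=3)
Line 6: ['milk', 'dinosaur'] (min_width=13, slack=6)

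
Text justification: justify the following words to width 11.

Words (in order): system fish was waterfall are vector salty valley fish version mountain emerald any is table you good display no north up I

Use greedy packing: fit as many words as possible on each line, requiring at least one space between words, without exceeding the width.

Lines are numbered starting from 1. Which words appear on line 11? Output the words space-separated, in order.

Line 1: ['system', 'fish'] (min_width=11, slack=0)
Line 2: ['was'] (min_width=3, slack=8)
Line 3: ['waterfall'] (min_width=9, slack=2)
Line 4: ['are', 'vector'] (min_width=10, slack=1)
Line 5: ['salty'] (min_width=5, slack=6)
Line 6: ['valley', 'fish'] (min_width=11, slack=0)
Line 7: ['version'] (min_width=7, slack=4)
Line 8: ['mountain'] (min_width=8, slack=3)
Line 9: ['emerald', 'any'] (min_width=11, slack=0)
Line 10: ['is', 'table'] (min_width=8, slack=3)
Line 11: ['you', 'good'] (min_width=8, slack=3)
Line 12: ['display', 'no'] (min_width=10, slack=1)
Line 13: ['north', 'up', 'I'] (min_width=10, slack=1)

Answer: you good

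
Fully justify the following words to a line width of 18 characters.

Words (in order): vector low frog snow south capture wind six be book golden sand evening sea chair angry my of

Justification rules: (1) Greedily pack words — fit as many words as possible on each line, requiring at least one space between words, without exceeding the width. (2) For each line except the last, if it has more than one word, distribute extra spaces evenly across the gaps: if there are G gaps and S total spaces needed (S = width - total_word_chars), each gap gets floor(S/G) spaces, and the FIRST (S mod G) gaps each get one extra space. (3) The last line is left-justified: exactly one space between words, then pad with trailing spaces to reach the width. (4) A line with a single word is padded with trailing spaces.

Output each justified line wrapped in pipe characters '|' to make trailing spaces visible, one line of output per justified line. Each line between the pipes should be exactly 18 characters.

Line 1: ['vector', 'low', 'frog'] (min_width=15, slack=3)
Line 2: ['snow', 'south', 'capture'] (min_width=18, slack=0)
Line 3: ['wind', 'six', 'be', 'book'] (min_width=16, slack=2)
Line 4: ['golden', 'sand'] (min_width=11, slack=7)
Line 5: ['evening', 'sea', 'chair'] (min_width=17, slack=1)
Line 6: ['angry', 'my', 'of'] (min_width=11, slack=7)

Answer: |vector   low  frog|
|snow south capture|
|wind  six  be book|
|golden        sand|
|evening  sea chair|
|angry my of       |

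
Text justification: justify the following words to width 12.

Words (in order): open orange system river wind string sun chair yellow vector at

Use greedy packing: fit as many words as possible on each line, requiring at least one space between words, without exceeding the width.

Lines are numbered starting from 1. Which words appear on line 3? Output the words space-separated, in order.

Line 1: ['open', 'orange'] (min_width=11, slack=1)
Line 2: ['system', 'river'] (min_width=12, slack=0)
Line 3: ['wind', 'string'] (min_width=11, slack=1)
Line 4: ['sun', 'chair'] (min_width=9, slack=3)
Line 5: ['yellow'] (min_width=6, slack=6)
Line 6: ['vector', 'at'] (min_width=9, slack=3)

Answer: wind string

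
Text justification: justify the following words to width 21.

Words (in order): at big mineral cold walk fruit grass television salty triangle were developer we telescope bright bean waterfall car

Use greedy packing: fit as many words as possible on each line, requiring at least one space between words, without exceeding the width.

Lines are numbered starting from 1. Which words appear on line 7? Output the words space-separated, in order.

Answer: waterfall car

Derivation:
Line 1: ['at', 'big', 'mineral', 'cold'] (min_width=19, slack=2)
Line 2: ['walk', 'fruit', 'grass'] (min_width=16, slack=5)
Line 3: ['television', 'salty'] (min_width=16, slack=5)
Line 4: ['triangle', 'were'] (min_width=13, slack=8)
Line 5: ['developer', 'we'] (min_width=12, slack=9)
Line 6: ['telescope', 'bright', 'bean'] (min_width=21, slack=0)
Line 7: ['waterfall', 'car'] (min_width=13, slack=8)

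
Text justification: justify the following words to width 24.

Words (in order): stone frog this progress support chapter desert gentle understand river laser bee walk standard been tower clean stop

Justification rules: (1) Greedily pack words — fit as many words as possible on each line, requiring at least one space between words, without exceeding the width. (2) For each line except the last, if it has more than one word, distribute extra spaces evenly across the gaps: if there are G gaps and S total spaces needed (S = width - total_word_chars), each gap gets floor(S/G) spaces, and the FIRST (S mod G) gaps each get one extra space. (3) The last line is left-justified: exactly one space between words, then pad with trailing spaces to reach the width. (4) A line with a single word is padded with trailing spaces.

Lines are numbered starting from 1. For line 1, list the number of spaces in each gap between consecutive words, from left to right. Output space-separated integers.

Answer: 1 1 1

Derivation:
Line 1: ['stone', 'frog', 'this', 'progress'] (min_width=24, slack=0)
Line 2: ['support', 'chapter', 'desert'] (min_width=22, slack=2)
Line 3: ['gentle', 'understand', 'river'] (min_width=23, slack=1)
Line 4: ['laser', 'bee', 'walk', 'standard'] (min_width=23, slack=1)
Line 5: ['been', 'tower', 'clean', 'stop'] (min_width=21, slack=3)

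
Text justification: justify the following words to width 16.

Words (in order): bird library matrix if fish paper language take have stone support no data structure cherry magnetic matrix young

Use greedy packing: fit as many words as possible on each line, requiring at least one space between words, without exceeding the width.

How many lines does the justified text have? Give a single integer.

Answer: 8

Derivation:
Line 1: ['bird', 'library'] (min_width=12, slack=4)
Line 2: ['matrix', 'if', 'fish'] (min_width=14, slack=2)
Line 3: ['paper', 'language'] (min_width=14, slack=2)
Line 4: ['take', 'have', 'stone'] (min_width=15, slack=1)
Line 5: ['support', 'no', 'data'] (min_width=15, slack=1)
Line 6: ['structure', 'cherry'] (min_width=16, slack=0)
Line 7: ['magnetic', 'matrix'] (min_width=15, slack=1)
Line 8: ['young'] (min_width=5, slack=11)
Total lines: 8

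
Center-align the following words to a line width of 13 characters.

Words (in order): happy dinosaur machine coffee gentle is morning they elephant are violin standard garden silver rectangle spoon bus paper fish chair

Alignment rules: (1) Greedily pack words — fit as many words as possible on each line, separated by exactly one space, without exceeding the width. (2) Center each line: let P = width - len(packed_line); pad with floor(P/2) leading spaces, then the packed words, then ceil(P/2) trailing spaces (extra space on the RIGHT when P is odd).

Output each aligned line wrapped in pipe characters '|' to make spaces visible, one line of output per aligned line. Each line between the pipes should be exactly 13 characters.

Line 1: ['happy'] (min_width=5, slack=8)
Line 2: ['dinosaur'] (min_width=8, slack=5)
Line 3: ['machine'] (min_width=7, slack=6)
Line 4: ['coffee', 'gentle'] (min_width=13, slack=0)
Line 5: ['is', 'morning'] (min_width=10, slack=3)
Line 6: ['they', 'elephant'] (min_width=13, slack=0)
Line 7: ['are', 'violin'] (min_width=10, slack=3)
Line 8: ['standard'] (min_width=8, slack=5)
Line 9: ['garden', 'silver'] (min_width=13, slack=0)
Line 10: ['rectangle'] (min_width=9, slack=4)
Line 11: ['spoon', 'bus'] (min_width=9, slack=4)
Line 12: ['paper', 'fish'] (min_width=10, slack=3)
Line 13: ['chair'] (min_width=5, slack=8)

Answer: |    happy    |
|  dinosaur   |
|   machine   |
|coffee gentle|
| is morning  |
|they elephant|
| are violin  |
|  standard   |
|garden silver|
|  rectangle  |
|  spoon bus  |
| paper fish  |
|    chair    |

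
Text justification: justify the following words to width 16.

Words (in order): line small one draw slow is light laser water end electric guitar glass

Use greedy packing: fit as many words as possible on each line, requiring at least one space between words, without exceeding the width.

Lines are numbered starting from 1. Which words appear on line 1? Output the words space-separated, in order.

Line 1: ['line', 'small', 'one'] (min_width=14, slack=2)
Line 2: ['draw', 'slow', 'is'] (min_width=12, slack=4)
Line 3: ['light', 'laser'] (min_width=11, slack=5)
Line 4: ['water', 'end'] (min_width=9, slack=7)
Line 5: ['electric', 'guitar'] (min_width=15, slack=1)
Line 6: ['glass'] (min_width=5, slack=11)

Answer: line small one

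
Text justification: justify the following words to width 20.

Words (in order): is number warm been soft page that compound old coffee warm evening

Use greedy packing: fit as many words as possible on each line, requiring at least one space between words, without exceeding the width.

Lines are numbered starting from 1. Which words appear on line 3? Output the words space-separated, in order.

Line 1: ['is', 'number', 'warm', 'been'] (min_width=19, slack=1)
Line 2: ['soft', 'page', 'that'] (min_width=14, slack=6)
Line 3: ['compound', 'old', 'coffee'] (min_width=19, slack=1)
Line 4: ['warm', 'evening'] (min_width=12, slack=8)

Answer: compound old coffee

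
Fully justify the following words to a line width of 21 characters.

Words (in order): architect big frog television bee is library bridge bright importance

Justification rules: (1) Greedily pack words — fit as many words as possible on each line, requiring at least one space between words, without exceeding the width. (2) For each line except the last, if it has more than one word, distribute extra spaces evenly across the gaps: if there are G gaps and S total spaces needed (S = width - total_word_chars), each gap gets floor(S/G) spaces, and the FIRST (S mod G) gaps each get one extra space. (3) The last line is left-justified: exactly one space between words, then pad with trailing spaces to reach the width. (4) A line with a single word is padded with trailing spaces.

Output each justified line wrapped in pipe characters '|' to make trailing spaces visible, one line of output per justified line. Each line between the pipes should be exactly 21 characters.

Answer: |architect   big  frog|
|television   bee   is|
|library bridge bright|
|importance           |

Derivation:
Line 1: ['architect', 'big', 'frog'] (min_width=18, slack=3)
Line 2: ['television', 'bee', 'is'] (min_width=17, slack=4)
Line 3: ['library', 'bridge', 'bright'] (min_width=21, slack=0)
Line 4: ['importance'] (min_width=10, slack=11)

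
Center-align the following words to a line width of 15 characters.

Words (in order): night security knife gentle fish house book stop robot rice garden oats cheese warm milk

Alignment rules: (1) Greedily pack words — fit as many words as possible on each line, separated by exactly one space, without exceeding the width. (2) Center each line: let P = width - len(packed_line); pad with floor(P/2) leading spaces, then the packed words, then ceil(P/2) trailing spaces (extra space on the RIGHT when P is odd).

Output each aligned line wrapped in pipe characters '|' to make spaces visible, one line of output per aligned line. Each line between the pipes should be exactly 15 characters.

Line 1: ['night', 'security'] (min_width=14, slack=1)
Line 2: ['knife', 'gentle'] (min_width=12, slack=3)
Line 3: ['fish', 'house', 'book'] (min_width=15, slack=0)
Line 4: ['stop', 'robot', 'rice'] (min_width=15, slack=0)
Line 5: ['garden', 'oats'] (min_width=11, slack=4)
Line 6: ['cheese', 'warm'] (min_width=11, slack=4)
Line 7: ['milk'] (min_width=4, slack=11)

Answer: |night security |
| knife gentle  |
|fish house book|
|stop robot rice|
|  garden oats  |
|  cheese warm  |
|     milk      |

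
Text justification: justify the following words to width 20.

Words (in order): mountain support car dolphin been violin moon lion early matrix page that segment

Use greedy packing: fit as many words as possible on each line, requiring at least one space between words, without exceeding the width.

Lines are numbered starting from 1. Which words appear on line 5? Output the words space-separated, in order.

Line 1: ['mountain', 'support', 'car'] (min_width=20, slack=0)
Line 2: ['dolphin', 'been', 'violin'] (min_width=19, slack=1)
Line 3: ['moon', 'lion', 'early'] (min_width=15, slack=5)
Line 4: ['matrix', 'page', 'that'] (min_width=16, slack=4)
Line 5: ['segment'] (min_width=7, slack=13)

Answer: segment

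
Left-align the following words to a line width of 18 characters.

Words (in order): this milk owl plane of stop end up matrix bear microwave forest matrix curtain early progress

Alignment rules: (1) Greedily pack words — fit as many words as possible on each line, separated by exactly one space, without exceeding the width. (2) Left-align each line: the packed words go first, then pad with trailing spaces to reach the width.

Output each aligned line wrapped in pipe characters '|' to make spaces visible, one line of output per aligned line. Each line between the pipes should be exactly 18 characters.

Answer: |this milk owl     |
|plane of stop end |
|up matrix bear    |
|microwave forest  |
|matrix curtain    |
|early progress    |

Derivation:
Line 1: ['this', 'milk', 'owl'] (min_width=13, slack=5)
Line 2: ['plane', 'of', 'stop', 'end'] (min_width=17, slack=1)
Line 3: ['up', 'matrix', 'bear'] (min_width=14, slack=4)
Line 4: ['microwave', 'forest'] (min_width=16, slack=2)
Line 5: ['matrix', 'curtain'] (min_width=14, slack=4)
Line 6: ['early', 'progress'] (min_width=14, slack=4)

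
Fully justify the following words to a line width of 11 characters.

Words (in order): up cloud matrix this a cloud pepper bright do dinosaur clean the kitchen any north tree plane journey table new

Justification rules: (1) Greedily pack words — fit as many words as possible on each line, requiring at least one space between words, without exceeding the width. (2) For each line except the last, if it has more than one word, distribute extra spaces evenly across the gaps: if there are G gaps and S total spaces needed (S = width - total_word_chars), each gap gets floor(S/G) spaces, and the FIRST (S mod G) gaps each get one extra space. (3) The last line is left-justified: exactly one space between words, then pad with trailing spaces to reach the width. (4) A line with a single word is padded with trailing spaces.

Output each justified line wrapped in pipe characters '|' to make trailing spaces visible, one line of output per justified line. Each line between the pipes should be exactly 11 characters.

Answer: |up    cloud|
|matrix this|
|a     cloud|
|pepper     |
|bright   do|
|dinosaur   |
|clean   the|
|kitchen any|
|north  tree|
|plane      |
|journey    |
|table new  |

Derivation:
Line 1: ['up', 'cloud'] (min_width=8, slack=3)
Line 2: ['matrix', 'this'] (min_width=11, slack=0)
Line 3: ['a', 'cloud'] (min_width=7, slack=4)
Line 4: ['pepper'] (min_width=6, slack=5)
Line 5: ['bright', 'do'] (min_width=9, slack=2)
Line 6: ['dinosaur'] (min_width=8, slack=3)
Line 7: ['clean', 'the'] (min_width=9, slack=2)
Line 8: ['kitchen', 'any'] (min_width=11, slack=0)
Line 9: ['north', 'tree'] (min_width=10, slack=1)
Line 10: ['plane'] (min_width=5, slack=6)
Line 11: ['journey'] (min_width=7, slack=4)
Line 12: ['table', 'new'] (min_width=9, slack=2)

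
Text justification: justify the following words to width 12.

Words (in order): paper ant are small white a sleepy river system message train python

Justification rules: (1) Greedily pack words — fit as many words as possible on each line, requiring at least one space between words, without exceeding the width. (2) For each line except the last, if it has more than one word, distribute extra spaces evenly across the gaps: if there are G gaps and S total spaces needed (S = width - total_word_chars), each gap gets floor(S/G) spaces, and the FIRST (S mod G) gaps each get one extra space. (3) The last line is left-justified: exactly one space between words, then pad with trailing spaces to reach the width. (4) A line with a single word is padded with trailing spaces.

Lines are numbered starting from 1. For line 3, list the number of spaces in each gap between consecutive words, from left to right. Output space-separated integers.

Line 1: ['paper', 'ant'] (min_width=9, slack=3)
Line 2: ['are', 'small'] (min_width=9, slack=3)
Line 3: ['white', 'a'] (min_width=7, slack=5)
Line 4: ['sleepy', 'river'] (min_width=12, slack=0)
Line 5: ['system'] (min_width=6, slack=6)
Line 6: ['message'] (min_width=7, slack=5)
Line 7: ['train', 'python'] (min_width=12, slack=0)

Answer: 6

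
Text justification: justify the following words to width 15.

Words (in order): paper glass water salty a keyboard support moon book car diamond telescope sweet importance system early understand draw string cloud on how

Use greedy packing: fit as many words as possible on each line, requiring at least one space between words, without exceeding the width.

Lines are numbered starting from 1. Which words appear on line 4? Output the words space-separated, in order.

Answer: support moon

Derivation:
Line 1: ['paper', 'glass'] (min_width=11, slack=4)
Line 2: ['water', 'salty', 'a'] (min_width=13, slack=2)
Line 3: ['keyboard'] (min_width=8, slack=7)
Line 4: ['support', 'moon'] (min_width=12, slack=3)
Line 5: ['book', 'car'] (min_width=8, slack=7)
Line 6: ['diamond'] (min_width=7, slack=8)
Line 7: ['telescope', 'sweet'] (min_width=15, slack=0)
Line 8: ['importance'] (min_width=10, slack=5)
Line 9: ['system', 'early'] (min_width=12, slack=3)
Line 10: ['understand', 'draw'] (min_width=15, slack=0)
Line 11: ['string', 'cloud', 'on'] (min_width=15, slack=0)
Line 12: ['how'] (min_width=3, slack=12)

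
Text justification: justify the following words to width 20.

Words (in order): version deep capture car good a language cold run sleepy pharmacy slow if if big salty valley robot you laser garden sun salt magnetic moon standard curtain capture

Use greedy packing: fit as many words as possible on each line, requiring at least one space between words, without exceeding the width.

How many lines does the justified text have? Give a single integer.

Answer: 10

Derivation:
Line 1: ['version', 'deep', 'capture'] (min_width=20, slack=0)
Line 2: ['car', 'good', 'a', 'language'] (min_width=19, slack=1)
Line 3: ['cold', 'run', 'sleepy'] (min_width=15, slack=5)
Line 4: ['pharmacy', 'slow', 'if', 'if'] (min_width=19, slack=1)
Line 5: ['big', 'salty', 'valley'] (min_width=16, slack=4)
Line 6: ['robot', 'you', 'laser'] (min_width=15, slack=5)
Line 7: ['garden', 'sun', 'salt'] (min_width=15, slack=5)
Line 8: ['magnetic', 'moon'] (min_width=13, slack=7)
Line 9: ['standard', 'curtain'] (min_width=16, slack=4)
Line 10: ['capture'] (min_width=7, slack=13)
Total lines: 10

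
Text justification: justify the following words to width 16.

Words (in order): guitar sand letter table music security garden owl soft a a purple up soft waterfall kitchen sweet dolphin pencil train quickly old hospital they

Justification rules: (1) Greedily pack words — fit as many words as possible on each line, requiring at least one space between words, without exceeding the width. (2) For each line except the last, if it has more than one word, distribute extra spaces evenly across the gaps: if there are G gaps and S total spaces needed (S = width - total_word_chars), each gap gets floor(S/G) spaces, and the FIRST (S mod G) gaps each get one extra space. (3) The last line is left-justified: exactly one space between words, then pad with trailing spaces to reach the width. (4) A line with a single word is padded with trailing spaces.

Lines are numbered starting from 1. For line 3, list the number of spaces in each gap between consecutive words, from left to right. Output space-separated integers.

Line 1: ['guitar', 'sand'] (min_width=11, slack=5)
Line 2: ['letter', 'table'] (min_width=12, slack=4)
Line 3: ['music', 'security'] (min_width=14, slack=2)
Line 4: ['garden', 'owl', 'soft'] (min_width=15, slack=1)
Line 5: ['a', 'a', 'purple', 'up'] (min_width=13, slack=3)
Line 6: ['soft', 'waterfall'] (min_width=14, slack=2)
Line 7: ['kitchen', 'sweet'] (min_width=13, slack=3)
Line 8: ['dolphin', 'pencil'] (min_width=14, slack=2)
Line 9: ['train', 'quickly'] (min_width=13, slack=3)
Line 10: ['old', 'hospital'] (min_width=12, slack=4)
Line 11: ['they'] (min_width=4, slack=12)

Answer: 3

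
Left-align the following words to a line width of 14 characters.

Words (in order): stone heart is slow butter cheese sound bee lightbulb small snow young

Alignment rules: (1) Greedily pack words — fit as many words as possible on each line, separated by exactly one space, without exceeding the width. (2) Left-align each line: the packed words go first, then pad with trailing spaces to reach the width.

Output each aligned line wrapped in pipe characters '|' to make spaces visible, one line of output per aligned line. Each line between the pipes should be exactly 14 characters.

Line 1: ['stone', 'heart', 'is'] (min_width=14, slack=0)
Line 2: ['slow', 'butter'] (min_width=11, slack=3)
Line 3: ['cheese', 'sound'] (min_width=12, slack=2)
Line 4: ['bee', 'lightbulb'] (min_width=13, slack=1)
Line 5: ['small', 'snow'] (min_width=10, slack=4)
Line 6: ['young'] (min_width=5, slack=9)

Answer: |stone heart is|
|slow butter   |
|cheese sound  |
|bee lightbulb |
|small snow    |
|young         |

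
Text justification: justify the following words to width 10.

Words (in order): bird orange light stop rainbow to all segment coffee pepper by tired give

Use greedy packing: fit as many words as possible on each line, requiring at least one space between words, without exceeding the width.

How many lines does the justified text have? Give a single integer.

Answer: 9

Derivation:
Line 1: ['bird'] (min_width=4, slack=6)
Line 2: ['orange'] (min_width=6, slack=4)
Line 3: ['light', 'stop'] (min_width=10, slack=0)
Line 4: ['rainbow', 'to'] (min_width=10, slack=0)
Line 5: ['all'] (min_width=3, slack=7)
Line 6: ['segment'] (min_width=7, slack=3)
Line 7: ['coffee'] (min_width=6, slack=4)
Line 8: ['pepper', 'by'] (min_width=9, slack=1)
Line 9: ['tired', 'give'] (min_width=10, slack=0)
Total lines: 9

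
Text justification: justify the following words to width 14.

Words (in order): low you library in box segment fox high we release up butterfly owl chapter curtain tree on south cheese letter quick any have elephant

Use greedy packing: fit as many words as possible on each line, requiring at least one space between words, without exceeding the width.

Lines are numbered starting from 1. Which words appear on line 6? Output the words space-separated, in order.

Line 1: ['low', 'you'] (min_width=7, slack=7)
Line 2: ['library', 'in', 'box'] (min_width=14, slack=0)
Line 3: ['segment', 'fox'] (min_width=11, slack=3)
Line 4: ['high', 'we'] (min_width=7, slack=7)
Line 5: ['release', 'up'] (min_width=10, slack=4)
Line 6: ['butterfly', 'owl'] (min_width=13, slack=1)
Line 7: ['chapter'] (min_width=7, slack=7)
Line 8: ['curtain', 'tree'] (min_width=12, slack=2)
Line 9: ['on', 'south'] (min_width=8, slack=6)
Line 10: ['cheese', 'letter'] (min_width=13, slack=1)
Line 11: ['quick', 'any', 'have'] (min_width=14, slack=0)
Line 12: ['elephant'] (min_width=8, slack=6)

Answer: butterfly owl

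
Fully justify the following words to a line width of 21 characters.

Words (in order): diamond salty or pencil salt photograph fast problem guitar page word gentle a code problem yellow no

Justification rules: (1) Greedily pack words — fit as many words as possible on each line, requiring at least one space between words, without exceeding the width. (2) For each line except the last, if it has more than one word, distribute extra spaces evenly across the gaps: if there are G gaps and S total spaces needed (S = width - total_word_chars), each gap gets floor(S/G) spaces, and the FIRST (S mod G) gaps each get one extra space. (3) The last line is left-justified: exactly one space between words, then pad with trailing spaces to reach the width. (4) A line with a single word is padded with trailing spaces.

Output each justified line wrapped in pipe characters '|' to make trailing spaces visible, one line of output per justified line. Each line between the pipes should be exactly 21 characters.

Line 1: ['diamond', 'salty', 'or'] (min_width=16, slack=5)
Line 2: ['pencil', 'salt'] (min_width=11, slack=10)
Line 3: ['photograph', 'fast'] (min_width=15, slack=6)
Line 4: ['problem', 'guitar', 'page'] (min_width=19, slack=2)
Line 5: ['word', 'gentle', 'a', 'code'] (min_width=18, slack=3)
Line 6: ['problem', 'yellow', 'no'] (min_width=17, slack=4)

Answer: |diamond    salty   or|
|pencil           salt|
|photograph       fast|
|problem  guitar  page|
|word  gentle  a  code|
|problem yellow no    |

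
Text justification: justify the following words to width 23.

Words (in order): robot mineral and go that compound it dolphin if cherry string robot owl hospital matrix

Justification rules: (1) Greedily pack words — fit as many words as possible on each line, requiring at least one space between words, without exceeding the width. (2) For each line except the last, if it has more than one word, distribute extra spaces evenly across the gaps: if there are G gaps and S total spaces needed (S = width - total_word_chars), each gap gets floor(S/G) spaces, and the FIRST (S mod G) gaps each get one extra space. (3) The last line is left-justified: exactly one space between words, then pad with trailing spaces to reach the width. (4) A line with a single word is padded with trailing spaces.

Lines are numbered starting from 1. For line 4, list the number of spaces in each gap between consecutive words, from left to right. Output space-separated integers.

Answer: 5 4

Derivation:
Line 1: ['robot', 'mineral', 'and', 'go'] (min_width=20, slack=3)
Line 2: ['that', 'compound', 'it'] (min_width=16, slack=7)
Line 3: ['dolphin', 'if', 'cherry'] (min_width=17, slack=6)
Line 4: ['string', 'robot', 'owl'] (min_width=16, slack=7)
Line 5: ['hospital', 'matrix'] (min_width=15, slack=8)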